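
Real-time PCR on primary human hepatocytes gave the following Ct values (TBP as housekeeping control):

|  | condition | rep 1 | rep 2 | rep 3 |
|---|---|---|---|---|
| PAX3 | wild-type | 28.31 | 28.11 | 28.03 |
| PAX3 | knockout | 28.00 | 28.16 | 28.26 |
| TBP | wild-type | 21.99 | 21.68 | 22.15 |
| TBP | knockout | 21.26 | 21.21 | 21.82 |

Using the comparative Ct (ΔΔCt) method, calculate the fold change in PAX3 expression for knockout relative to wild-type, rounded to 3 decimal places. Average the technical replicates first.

0.707

Mean Ct: PAX3 wild-type 28.150; PAX3 knockout 28.140; TBP wild-type 21.940; TBP knockout 21.430
ΔCt(wild-type) = 28.150 − 21.940 = 6.210
ΔCt(knockout) = 28.140 − 21.430 = 6.710
ΔΔCt = 6.710 − 6.210 = 0.500
Fold change = 2^(−0.500) = 0.7071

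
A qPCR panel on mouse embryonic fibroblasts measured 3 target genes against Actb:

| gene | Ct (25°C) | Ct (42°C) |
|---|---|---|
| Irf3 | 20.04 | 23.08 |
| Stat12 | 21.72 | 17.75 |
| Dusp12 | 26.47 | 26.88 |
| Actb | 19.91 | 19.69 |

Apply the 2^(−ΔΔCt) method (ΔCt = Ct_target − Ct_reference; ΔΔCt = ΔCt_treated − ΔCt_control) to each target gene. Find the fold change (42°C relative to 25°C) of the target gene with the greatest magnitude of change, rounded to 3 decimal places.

Irf3: ΔΔCt = (23.08−19.69) − (20.04−19.91) = 3.39 − 0.13 = 3.26; fold change = 2^-3.26 = 0.104
Stat12: ΔΔCt = (17.75−19.69) − (21.72−19.91) = -1.94 − 1.81 = -3.75; fold change = 2^3.75 = 13.454
Dusp12: ΔΔCt = (26.88−19.69) − (26.47−19.91) = 7.19 − 6.56 = 0.63; fold change = 2^-0.63 = 0.646
Stat12 has the largest |ΔΔCt| = 3.75.

13.454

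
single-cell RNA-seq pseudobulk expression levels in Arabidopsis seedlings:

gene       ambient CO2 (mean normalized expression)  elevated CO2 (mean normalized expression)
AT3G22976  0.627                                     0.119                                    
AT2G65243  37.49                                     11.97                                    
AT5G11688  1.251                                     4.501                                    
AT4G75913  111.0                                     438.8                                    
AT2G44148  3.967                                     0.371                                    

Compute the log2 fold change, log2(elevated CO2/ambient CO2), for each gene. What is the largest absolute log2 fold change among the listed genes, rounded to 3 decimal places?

3.419

log2(0.119/0.627) = -2.398  (AT3G22976)
log2(11.97/37.49) = -1.647  (AT2G65243)
log2(4.501/1.251) = 1.847  (AT5G11688)
log2(438.8/111.0) = 1.983  (AT4G75913)
log2(0.371/3.967) = -3.419  (AT2G44148)
The largest magnitude belongs to AT2G44148.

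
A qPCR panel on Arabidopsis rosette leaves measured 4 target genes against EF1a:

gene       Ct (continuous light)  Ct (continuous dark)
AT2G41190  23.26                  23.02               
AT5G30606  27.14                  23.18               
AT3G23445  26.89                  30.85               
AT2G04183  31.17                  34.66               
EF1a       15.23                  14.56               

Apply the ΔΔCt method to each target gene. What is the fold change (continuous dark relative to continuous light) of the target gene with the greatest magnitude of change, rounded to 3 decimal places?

0.040

AT2G41190: ΔΔCt = (23.02−14.56) − (23.26−15.23) = 8.46 − 8.03 = 0.43; fold change = 2^-0.43 = 0.742
AT5G30606: ΔΔCt = (23.18−14.56) − (27.14−15.23) = 8.62 − 11.91 = -3.29; fold change = 2^3.29 = 9.781
AT3G23445: ΔΔCt = (30.85−14.56) − (26.89−15.23) = 16.29 − 11.66 = 4.63; fold change = 2^-4.63 = 0.040
AT2G04183: ΔΔCt = (34.66−14.56) − (31.17−15.23) = 20.10 − 15.94 = 4.16; fold change = 2^-4.16 = 0.056
AT3G23445 has the largest |ΔΔCt| = 4.63.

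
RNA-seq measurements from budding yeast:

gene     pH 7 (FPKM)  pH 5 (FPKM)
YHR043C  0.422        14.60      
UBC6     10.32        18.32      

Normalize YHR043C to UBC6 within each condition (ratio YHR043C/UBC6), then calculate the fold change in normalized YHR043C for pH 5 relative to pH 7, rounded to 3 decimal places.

YHR043C/UBC6 (pH 7) = 0.422 / 10.32 = 0.040891
YHR043C/UBC6 (pH 5) = 14.60 / 18.32 = 0.79694
Fold change = 0.79694 / 0.040891 = 19.4892

19.489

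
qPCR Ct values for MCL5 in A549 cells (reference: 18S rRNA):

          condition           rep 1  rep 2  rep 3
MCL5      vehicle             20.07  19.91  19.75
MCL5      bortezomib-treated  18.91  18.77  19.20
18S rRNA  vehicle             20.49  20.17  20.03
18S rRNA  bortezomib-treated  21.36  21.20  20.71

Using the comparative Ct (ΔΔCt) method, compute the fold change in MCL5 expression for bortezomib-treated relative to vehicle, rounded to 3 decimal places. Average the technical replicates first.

Mean Ct: MCL5 vehicle 19.910; MCL5 bortezomib-treated 18.960; 18S rRNA vehicle 20.230; 18S rRNA bortezomib-treated 21.090
ΔCt(vehicle) = 19.910 − 20.230 = -0.320
ΔCt(bortezomib-treated) = 18.960 − 21.090 = -2.130
ΔΔCt = -2.130 − (-0.320) = -1.810
Fold change = 2^(−(-1.810)) = 2^1.810 = 3.5064

3.506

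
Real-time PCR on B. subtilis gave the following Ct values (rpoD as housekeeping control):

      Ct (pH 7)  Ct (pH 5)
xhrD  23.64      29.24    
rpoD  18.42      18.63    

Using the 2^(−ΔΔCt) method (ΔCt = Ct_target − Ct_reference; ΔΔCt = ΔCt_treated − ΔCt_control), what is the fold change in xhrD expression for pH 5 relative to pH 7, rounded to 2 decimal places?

0.02

ΔCt(pH 7) = 23.640 − 18.420 = 5.220
ΔCt(pH 5) = 29.240 − 18.630 = 10.610
ΔΔCt = 10.610 − 5.220 = 5.390
Fold change = 2^(−5.390) = 0.024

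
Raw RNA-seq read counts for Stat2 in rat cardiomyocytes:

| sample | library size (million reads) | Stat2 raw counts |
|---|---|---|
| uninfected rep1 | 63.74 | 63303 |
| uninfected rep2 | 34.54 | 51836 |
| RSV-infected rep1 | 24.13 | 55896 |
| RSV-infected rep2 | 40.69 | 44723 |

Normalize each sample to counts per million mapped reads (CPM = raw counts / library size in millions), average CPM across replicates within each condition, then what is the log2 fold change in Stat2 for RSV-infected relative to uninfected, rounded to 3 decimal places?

0.454

CPM(uninfected rep1) = 63303 / 63.74 = 993.1440
CPM(uninfected rep2) = 51836 / 34.54 = 1500.7528
CPM(RSV-infected rep1) = 55896 / 24.13 = 2316.4525
CPM(RSV-infected rep2) = 44723 / 40.69 = 1099.1153
mean CPM(uninfected) = 1246.9484; mean CPM(RSV-infected) = 1707.7839
Fold change = 1707.7839 / 1246.9484 = 1.36957
log2(1.36957) = 0.4537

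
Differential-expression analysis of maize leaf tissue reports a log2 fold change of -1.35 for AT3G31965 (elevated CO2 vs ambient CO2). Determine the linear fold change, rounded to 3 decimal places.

Fold change = 2^(-1.35) = 0.3923
That is, AT3G31965 drops to 39.2% of the ambient CO2 level.

0.392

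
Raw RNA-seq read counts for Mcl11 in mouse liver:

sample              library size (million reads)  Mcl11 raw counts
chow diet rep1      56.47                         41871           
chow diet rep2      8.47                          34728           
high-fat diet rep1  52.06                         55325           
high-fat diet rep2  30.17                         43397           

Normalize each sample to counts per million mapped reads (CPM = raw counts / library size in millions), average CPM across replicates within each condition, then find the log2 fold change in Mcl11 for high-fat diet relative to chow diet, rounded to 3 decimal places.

-0.953

CPM(chow diet rep1) = 41871 / 56.47 = 741.4733
CPM(chow diet rep2) = 34728 / 8.47 = 4100.1181
CPM(high-fat diet rep1) = 55325 / 52.06 = 1062.7161
CPM(high-fat diet rep2) = 43397 / 30.17 = 1438.4156
mean CPM(chow diet) = 2420.7957; mean CPM(high-fat diet) = 1250.5659
Fold change = 1250.5659 / 2420.7957 = 0.51659
log2(0.51659) = -0.9529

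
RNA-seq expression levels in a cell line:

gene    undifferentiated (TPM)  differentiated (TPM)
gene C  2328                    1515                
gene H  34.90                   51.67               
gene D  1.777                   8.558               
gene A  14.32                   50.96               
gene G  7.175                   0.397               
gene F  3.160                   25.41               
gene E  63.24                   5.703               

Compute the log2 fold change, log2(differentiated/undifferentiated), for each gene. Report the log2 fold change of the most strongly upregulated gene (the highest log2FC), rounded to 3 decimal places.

log2(1515/2328) = -0.620  (gene C)
log2(51.67/34.90) = 0.566  (gene H)
log2(8.558/1.777) = 2.268  (gene D)
log2(50.96/14.32) = 1.831  (gene A)
log2(0.397/7.175) = -4.176  (gene G)
log2(25.41/3.160) = 3.007  (gene F)
log2(5.703/63.24) = -3.471  (gene E)
gene F is most strongly upregulated.

3.007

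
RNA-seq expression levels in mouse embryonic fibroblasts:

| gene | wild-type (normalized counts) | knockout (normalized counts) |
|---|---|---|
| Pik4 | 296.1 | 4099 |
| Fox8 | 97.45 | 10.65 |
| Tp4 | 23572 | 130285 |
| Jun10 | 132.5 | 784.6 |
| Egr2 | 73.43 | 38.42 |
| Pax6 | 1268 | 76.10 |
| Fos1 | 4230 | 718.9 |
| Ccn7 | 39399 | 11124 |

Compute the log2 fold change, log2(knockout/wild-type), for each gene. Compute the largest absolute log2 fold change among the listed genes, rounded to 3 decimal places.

log2(4099/296.1) = 3.791  (Pik4)
log2(10.65/97.45) = -3.194  (Fox8)
log2(130285/23572) = 2.467  (Tp4)
log2(784.6/132.5) = 2.566  (Jun10)
log2(38.42/73.43) = -0.935  (Egr2)
log2(76.10/1268) = -4.059  (Pax6)
log2(718.9/4230) = -2.557  (Fos1)
log2(11124/39399) = -1.824  (Ccn7)
The largest magnitude belongs to Pax6.

4.059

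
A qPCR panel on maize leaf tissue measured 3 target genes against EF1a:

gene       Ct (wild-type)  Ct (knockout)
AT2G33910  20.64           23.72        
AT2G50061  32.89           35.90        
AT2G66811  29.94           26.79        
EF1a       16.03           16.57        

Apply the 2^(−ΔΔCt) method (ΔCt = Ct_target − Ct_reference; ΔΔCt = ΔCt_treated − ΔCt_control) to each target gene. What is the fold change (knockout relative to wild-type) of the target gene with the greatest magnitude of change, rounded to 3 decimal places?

12.906

AT2G33910: ΔΔCt = (23.72−16.57) − (20.64−16.03) = 7.15 − 4.61 = 2.54; fold change = 2^-2.54 = 0.172
AT2G50061: ΔΔCt = (35.90−16.57) − (32.89−16.03) = 19.33 − 16.86 = 2.47; fold change = 2^-2.47 = 0.180
AT2G66811: ΔΔCt = (26.79−16.57) − (29.94−16.03) = 10.22 − 13.91 = -3.69; fold change = 2^3.69 = 12.906
AT2G66811 has the largest |ΔΔCt| = 3.69.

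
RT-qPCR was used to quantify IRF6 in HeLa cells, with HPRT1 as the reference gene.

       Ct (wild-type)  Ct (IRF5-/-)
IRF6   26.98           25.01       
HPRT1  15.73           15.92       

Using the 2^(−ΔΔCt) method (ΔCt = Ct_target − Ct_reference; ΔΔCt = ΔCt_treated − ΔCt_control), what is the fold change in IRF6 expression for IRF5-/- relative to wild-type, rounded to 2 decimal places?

4.47

ΔCt(wild-type) = 26.980 − 15.730 = 11.250
ΔCt(IRF5-/-) = 25.010 − 15.920 = 9.090
ΔΔCt = 9.090 − 11.250 = -2.160
Fold change = 2^(−(-2.160)) = 2^2.160 = 4.469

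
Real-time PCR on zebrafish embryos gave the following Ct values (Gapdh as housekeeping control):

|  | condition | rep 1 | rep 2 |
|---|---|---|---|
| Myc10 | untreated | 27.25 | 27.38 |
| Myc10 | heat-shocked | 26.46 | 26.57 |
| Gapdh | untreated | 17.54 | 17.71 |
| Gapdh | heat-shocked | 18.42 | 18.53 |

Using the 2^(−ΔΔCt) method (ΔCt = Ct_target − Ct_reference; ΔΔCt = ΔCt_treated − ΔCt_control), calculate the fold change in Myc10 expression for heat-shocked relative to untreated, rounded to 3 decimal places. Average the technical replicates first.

Mean Ct: Myc10 untreated 27.315; Myc10 heat-shocked 26.515; Gapdh untreated 17.625; Gapdh heat-shocked 18.475
ΔCt(untreated) = 27.315 − 17.625 = 9.690
ΔCt(heat-shocked) = 26.515 − 18.475 = 8.040
ΔΔCt = 8.040 − 9.690 = -1.650
Fold change = 2^(−(-1.650)) = 2^1.650 = 3.1383

3.138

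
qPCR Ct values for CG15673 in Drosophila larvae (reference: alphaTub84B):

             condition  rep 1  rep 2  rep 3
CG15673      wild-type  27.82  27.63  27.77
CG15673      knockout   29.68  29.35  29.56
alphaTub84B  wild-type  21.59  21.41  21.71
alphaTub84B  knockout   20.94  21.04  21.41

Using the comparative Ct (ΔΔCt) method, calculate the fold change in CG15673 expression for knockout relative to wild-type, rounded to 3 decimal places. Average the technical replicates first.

Mean Ct: CG15673 wild-type 27.740; CG15673 knockout 29.530; alphaTub84B wild-type 21.570; alphaTub84B knockout 21.130
ΔCt(wild-type) = 27.740 − 21.570 = 6.170
ΔCt(knockout) = 29.530 − 21.130 = 8.400
ΔΔCt = 8.400 − 6.170 = 2.230
Fold change = 2^(−2.230) = 0.2132

0.213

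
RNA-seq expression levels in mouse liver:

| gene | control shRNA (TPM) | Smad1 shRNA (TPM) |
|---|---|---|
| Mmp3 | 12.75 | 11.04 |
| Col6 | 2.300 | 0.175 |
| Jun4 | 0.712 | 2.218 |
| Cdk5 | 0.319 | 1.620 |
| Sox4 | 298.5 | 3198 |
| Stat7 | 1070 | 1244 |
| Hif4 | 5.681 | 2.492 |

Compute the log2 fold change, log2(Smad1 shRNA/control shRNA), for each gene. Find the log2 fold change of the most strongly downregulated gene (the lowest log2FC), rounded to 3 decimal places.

log2(11.04/12.75) = -0.208  (Mmp3)
log2(0.175/2.300) = -3.716  (Col6)
log2(2.218/0.712) = 1.639  (Jun4)
log2(1.620/0.319) = 2.344  (Cdk5)
log2(3198/298.5) = 3.421  (Sox4)
log2(1244/1070) = 0.217  (Stat7)
log2(2.492/5.681) = -1.189  (Hif4)
Col6 is most strongly downregulated.

-3.716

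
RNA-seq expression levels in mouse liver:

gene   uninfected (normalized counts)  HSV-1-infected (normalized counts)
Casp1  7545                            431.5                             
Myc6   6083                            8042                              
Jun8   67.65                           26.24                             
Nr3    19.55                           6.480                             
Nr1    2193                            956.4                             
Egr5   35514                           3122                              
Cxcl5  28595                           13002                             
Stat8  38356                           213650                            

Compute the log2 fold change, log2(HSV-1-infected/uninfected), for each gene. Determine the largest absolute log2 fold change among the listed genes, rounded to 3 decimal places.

log2(431.5/7545) = -4.128  (Casp1)
log2(8042/6083) = 0.403  (Myc6)
log2(26.24/67.65) = -1.366  (Jun8)
log2(6.480/19.55) = -1.593  (Nr3)
log2(956.4/2193) = -1.197  (Nr1)
log2(3122/35514) = -3.508  (Egr5)
log2(13002/28595) = -1.137  (Cxcl5)
log2(213650/38356) = 2.478  (Stat8)
The largest magnitude belongs to Casp1.

4.128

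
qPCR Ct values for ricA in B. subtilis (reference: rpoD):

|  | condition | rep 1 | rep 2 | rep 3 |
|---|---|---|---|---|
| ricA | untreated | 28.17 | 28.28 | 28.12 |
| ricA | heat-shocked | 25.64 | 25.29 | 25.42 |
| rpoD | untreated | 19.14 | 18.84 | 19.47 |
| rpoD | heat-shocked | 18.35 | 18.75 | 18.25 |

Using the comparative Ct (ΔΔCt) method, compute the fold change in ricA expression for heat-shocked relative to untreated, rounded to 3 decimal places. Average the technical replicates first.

4.112

Mean Ct: ricA untreated 28.190; ricA heat-shocked 25.450; rpoD untreated 19.150; rpoD heat-shocked 18.450
ΔCt(untreated) = 28.190 − 19.150 = 9.040
ΔCt(heat-shocked) = 25.450 − 18.450 = 7.000
ΔΔCt = 7.000 − 9.040 = -2.040
Fold change = 2^(−(-2.040)) = 2^2.040 = 4.1125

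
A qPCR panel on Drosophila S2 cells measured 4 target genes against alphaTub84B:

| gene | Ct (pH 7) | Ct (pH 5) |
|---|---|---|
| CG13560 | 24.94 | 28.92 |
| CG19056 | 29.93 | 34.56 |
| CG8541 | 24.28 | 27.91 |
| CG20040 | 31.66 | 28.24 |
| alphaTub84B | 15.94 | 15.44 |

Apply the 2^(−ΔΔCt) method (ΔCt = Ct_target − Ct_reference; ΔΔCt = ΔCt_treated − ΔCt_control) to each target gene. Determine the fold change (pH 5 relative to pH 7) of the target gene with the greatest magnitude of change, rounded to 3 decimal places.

CG13560: ΔΔCt = (28.92−15.44) − (24.94−15.94) = 13.48 − 9.00 = 4.48; fold change = 2^-4.48 = 0.045
CG19056: ΔΔCt = (34.56−15.44) − (29.93−15.94) = 19.12 − 13.99 = 5.13; fold change = 2^-5.13 = 0.029
CG8541: ΔΔCt = (27.91−15.44) − (24.28−15.94) = 12.47 − 8.34 = 4.13; fold change = 2^-4.13 = 0.057
CG20040: ΔΔCt = (28.24−15.44) − (31.66−15.94) = 12.80 − 15.72 = -2.92; fold change = 2^2.92 = 7.568
CG19056 has the largest |ΔΔCt| = 5.13.

0.029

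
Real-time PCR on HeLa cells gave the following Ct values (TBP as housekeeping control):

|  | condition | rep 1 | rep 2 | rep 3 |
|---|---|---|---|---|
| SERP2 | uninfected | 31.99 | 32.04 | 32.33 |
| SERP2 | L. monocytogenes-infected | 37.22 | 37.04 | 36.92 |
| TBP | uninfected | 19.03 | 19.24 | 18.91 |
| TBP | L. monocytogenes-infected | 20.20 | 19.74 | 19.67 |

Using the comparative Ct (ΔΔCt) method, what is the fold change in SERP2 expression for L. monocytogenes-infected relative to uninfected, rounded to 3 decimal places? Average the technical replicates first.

0.057

Mean Ct: SERP2 uninfected 32.120; SERP2 L. monocytogenes-infected 37.060; TBP uninfected 19.060; TBP L. monocytogenes-infected 19.870
ΔCt(uninfected) = 32.120 − 19.060 = 13.060
ΔCt(L. monocytogenes-infected) = 37.060 − 19.870 = 17.190
ΔΔCt = 17.190 − 13.060 = 4.130
Fold change = 2^(−4.130) = 0.0571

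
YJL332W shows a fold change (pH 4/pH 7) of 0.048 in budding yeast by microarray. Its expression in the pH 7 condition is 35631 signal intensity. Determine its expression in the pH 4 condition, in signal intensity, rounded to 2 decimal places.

pH 4 expression = 35631 × 0.048 = 1710.29

1710.29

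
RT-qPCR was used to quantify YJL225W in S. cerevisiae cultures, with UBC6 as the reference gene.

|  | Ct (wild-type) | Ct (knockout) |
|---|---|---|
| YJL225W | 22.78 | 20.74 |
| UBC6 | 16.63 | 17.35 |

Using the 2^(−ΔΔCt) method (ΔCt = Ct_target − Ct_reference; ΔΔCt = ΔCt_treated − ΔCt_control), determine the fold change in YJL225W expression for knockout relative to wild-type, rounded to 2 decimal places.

ΔCt(wild-type) = 22.780 − 16.630 = 6.150
ΔCt(knockout) = 20.740 − 17.350 = 3.390
ΔΔCt = 3.390 − 6.150 = -2.760
Fold change = 2^(−(-2.760)) = 2^2.760 = 6.774

6.77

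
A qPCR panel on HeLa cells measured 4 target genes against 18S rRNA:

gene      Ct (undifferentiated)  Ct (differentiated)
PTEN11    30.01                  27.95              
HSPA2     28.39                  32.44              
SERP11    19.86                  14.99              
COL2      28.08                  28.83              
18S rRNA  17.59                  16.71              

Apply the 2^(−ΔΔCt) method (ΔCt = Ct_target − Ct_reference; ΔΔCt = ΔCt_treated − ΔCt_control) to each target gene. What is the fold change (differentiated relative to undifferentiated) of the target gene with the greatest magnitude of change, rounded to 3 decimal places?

PTEN11: ΔΔCt = (27.95−16.71) − (30.01−17.59) = 11.24 − 12.42 = -1.18; fold change = 2^1.18 = 2.266
HSPA2: ΔΔCt = (32.44−16.71) − (28.39−17.59) = 15.73 − 10.80 = 4.93; fold change = 2^-4.93 = 0.033
SERP11: ΔΔCt = (14.99−16.71) − (19.86−17.59) = -1.72 − 2.27 = -3.99; fold change = 2^3.99 = 15.889
COL2: ΔΔCt = (28.83−16.71) − (28.08−17.59) = 12.12 − 10.49 = 1.63; fold change = 2^-1.63 = 0.323
HSPA2 has the largest |ΔΔCt| = 4.93.

0.033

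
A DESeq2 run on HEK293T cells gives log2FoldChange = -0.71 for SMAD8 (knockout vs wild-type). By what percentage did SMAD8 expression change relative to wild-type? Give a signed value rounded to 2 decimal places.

Fold change = 2^(-0.71) = 0.6113
Percent change = (FC − 1) × 100% = (0.6113 − 1) × 100 = -38.87%

-38.87%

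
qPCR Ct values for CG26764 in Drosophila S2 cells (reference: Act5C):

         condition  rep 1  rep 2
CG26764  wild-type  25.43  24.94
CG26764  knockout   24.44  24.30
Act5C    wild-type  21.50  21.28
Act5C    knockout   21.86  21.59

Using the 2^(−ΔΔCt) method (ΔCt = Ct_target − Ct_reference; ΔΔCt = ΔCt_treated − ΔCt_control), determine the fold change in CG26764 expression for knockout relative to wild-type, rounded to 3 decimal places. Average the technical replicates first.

Mean Ct: CG26764 wild-type 25.185; CG26764 knockout 24.370; Act5C wild-type 21.390; Act5C knockout 21.725
ΔCt(wild-type) = 25.185 − 21.390 = 3.795
ΔCt(knockout) = 24.370 − 21.725 = 2.645
ΔΔCt = 2.645 − 3.795 = -1.150
Fold change = 2^(−(-1.150)) = 2^1.150 = 2.2191

2.219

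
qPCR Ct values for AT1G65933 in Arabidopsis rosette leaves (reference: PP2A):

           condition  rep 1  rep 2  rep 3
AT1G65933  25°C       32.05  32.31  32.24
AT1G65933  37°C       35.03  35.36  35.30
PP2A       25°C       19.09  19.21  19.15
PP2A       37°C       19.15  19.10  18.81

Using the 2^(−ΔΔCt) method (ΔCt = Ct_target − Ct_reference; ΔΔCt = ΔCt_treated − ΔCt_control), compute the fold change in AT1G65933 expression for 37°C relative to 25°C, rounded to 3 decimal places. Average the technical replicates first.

Mean Ct: AT1G65933 25°C 32.200; AT1G65933 37°C 35.230; PP2A 25°C 19.150; PP2A 37°C 19.020
ΔCt(25°C) = 32.200 − 19.150 = 13.050
ΔCt(37°C) = 35.230 − 19.020 = 16.210
ΔΔCt = 16.210 − 13.050 = 3.160
Fold change = 2^(−3.160) = 0.1119

0.112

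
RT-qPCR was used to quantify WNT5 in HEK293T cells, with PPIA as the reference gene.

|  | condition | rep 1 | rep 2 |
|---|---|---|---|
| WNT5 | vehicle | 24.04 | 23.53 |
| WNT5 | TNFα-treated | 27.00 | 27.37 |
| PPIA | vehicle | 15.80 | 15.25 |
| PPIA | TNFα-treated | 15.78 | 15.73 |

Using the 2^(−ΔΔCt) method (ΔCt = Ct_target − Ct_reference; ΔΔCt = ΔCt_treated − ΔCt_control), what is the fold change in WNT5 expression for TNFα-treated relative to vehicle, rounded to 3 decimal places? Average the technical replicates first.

0.111

Mean Ct: WNT5 vehicle 23.785; WNT5 TNFα-treated 27.185; PPIA vehicle 15.525; PPIA TNFα-treated 15.755
ΔCt(vehicle) = 23.785 − 15.525 = 8.260
ΔCt(TNFα-treated) = 27.185 − 15.755 = 11.430
ΔΔCt = 11.430 − 8.260 = 3.170
Fold change = 2^(−3.170) = 0.1111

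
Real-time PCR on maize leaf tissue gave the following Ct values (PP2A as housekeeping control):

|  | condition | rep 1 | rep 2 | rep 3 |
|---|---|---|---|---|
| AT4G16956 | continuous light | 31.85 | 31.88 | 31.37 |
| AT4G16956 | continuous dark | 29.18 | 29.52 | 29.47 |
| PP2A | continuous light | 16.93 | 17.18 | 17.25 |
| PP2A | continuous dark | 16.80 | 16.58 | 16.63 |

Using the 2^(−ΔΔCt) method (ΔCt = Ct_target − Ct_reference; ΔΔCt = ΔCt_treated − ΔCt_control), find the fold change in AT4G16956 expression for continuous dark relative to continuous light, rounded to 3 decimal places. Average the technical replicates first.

Mean Ct: AT4G16956 continuous light 31.700; AT4G16956 continuous dark 29.390; PP2A continuous light 17.120; PP2A continuous dark 16.670
ΔCt(continuous light) = 31.700 − 17.120 = 14.580
ΔCt(continuous dark) = 29.390 − 16.670 = 12.720
ΔΔCt = 12.720 − 14.580 = -1.860
Fold change = 2^(−(-1.860)) = 2^1.860 = 3.6301

3.630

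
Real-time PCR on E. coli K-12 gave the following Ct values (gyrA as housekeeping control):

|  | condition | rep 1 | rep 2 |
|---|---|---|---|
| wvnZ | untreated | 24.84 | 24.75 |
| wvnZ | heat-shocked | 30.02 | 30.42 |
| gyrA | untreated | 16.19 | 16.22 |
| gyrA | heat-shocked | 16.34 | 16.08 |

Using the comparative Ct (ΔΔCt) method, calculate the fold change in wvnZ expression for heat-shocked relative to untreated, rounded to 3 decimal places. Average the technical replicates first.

0.023

Mean Ct: wvnZ untreated 24.795; wvnZ heat-shocked 30.220; gyrA untreated 16.205; gyrA heat-shocked 16.210
ΔCt(untreated) = 24.795 − 16.205 = 8.590
ΔCt(heat-shocked) = 30.220 − 16.210 = 14.010
ΔΔCt = 14.010 − 8.590 = 5.420
Fold change = 2^(−5.420) = 0.0234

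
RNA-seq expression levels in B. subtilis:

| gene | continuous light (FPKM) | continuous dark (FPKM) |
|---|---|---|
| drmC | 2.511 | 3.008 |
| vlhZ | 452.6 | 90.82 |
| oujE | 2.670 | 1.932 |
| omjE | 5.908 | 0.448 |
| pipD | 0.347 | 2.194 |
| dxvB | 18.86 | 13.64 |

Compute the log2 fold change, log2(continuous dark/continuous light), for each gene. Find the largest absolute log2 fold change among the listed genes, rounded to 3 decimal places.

3.721

log2(3.008/2.511) = 0.261  (drmC)
log2(90.82/452.6) = -2.317  (vlhZ)
log2(1.932/2.670) = -0.467  (oujE)
log2(0.448/5.908) = -3.721  (omjE)
log2(2.194/0.347) = 2.661  (pipD)
log2(13.64/18.86) = -0.467  (dxvB)
The largest magnitude belongs to omjE.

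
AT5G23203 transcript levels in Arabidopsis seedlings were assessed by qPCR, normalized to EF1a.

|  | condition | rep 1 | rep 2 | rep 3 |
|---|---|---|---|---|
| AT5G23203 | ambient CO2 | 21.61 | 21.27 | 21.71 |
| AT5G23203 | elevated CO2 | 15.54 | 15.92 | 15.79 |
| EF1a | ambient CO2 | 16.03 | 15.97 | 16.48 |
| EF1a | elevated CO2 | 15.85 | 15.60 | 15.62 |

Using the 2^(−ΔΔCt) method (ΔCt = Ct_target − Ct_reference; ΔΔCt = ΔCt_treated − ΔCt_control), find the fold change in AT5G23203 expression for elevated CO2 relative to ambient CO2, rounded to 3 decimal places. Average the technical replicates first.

39.671

Mean Ct: AT5G23203 ambient CO2 21.530; AT5G23203 elevated CO2 15.750; EF1a ambient CO2 16.160; EF1a elevated CO2 15.690
ΔCt(ambient CO2) = 21.530 − 16.160 = 5.370
ΔCt(elevated CO2) = 15.750 − 15.690 = 0.060
ΔΔCt = 0.060 − 5.370 = -5.310
Fold change = 2^(−(-5.310)) = 2^5.310 = 39.6706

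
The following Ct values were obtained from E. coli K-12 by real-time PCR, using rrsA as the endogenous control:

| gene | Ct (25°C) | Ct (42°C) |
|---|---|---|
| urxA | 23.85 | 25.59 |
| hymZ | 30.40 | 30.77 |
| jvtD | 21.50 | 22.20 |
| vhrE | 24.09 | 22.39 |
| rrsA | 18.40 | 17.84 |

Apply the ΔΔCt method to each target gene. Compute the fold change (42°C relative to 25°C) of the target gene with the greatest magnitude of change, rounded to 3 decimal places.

urxA: ΔΔCt = (25.59−17.84) − (23.85−18.40) = 7.75 − 5.45 = 2.30; fold change = 2^-2.30 = 0.203
hymZ: ΔΔCt = (30.77−17.84) − (30.40−18.40) = 12.93 − 12.00 = 0.93; fold change = 2^-0.93 = 0.525
jvtD: ΔΔCt = (22.20−17.84) − (21.50−18.40) = 4.36 − 3.10 = 1.26; fold change = 2^-1.26 = 0.418
vhrE: ΔΔCt = (22.39−17.84) − (24.09−18.40) = 4.55 − 5.69 = -1.14; fold change = 2^1.14 = 2.204
urxA has the largest |ΔΔCt| = 2.30.

0.203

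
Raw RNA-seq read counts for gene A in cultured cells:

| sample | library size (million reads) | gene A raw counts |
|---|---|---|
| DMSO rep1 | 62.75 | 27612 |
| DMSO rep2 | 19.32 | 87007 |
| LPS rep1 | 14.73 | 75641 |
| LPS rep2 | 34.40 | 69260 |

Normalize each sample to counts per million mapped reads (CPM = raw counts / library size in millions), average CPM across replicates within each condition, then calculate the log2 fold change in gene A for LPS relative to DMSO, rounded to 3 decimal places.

CPM(DMSO rep1) = 27612 / 62.75 = 440.0319
CPM(DMSO rep2) = 87007 / 19.32 = 4503.4679
CPM(LPS rep1) = 75641 / 14.73 = 5135.1663
CPM(LPS rep2) = 69260 / 34.40 = 2013.3721
mean CPM(DMSO) = 2471.7499; mean CPM(LPS) = 3574.2692
Fold change = 3574.2692 / 2471.7499 = 1.44605
log2(1.44605) = 0.5321

0.532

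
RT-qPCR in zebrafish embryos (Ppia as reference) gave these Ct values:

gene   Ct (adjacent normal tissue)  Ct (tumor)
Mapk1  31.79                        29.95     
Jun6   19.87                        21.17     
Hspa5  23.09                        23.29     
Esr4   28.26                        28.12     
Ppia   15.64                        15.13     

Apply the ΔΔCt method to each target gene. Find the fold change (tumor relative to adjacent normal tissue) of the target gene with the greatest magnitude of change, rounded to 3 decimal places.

Mapk1: ΔΔCt = (29.95−15.13) − (31.79−15.64) = 14.82 − 16.15 = -1.33; fold change = 2^1.33 = 2.514
Jun6: ΔΔCt = (21.17−15.13) − (19.87−15.64) = 6.04 − 4.23 = 1.81; fold change = 2^-1.81 = 0.285
Hspa5: ΔΔCt = (23.29−15.13) − (23.09−15.64) = 8.16 − 7.45 = 0.71; fold change = 2^-0.71 = 0.611
Esr4: ΔΔCt = (28.12−15.13) − (28.26−15.64) = 12.99 − 12.62 = 0.37; fold change = 2^-0.37 = 0.774
Jun6 has the largest |ΔΔCt| = 1.81.

0.285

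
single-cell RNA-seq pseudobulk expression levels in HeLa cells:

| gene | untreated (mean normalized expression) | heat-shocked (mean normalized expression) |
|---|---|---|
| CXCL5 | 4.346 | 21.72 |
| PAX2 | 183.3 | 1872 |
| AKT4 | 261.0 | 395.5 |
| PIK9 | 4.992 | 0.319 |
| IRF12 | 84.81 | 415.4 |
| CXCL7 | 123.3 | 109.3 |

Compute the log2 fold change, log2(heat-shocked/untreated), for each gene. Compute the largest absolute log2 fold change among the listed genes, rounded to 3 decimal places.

3.968

log2(21.72/4.346) = 2.321  (CXCL5)
log2(1872/183.3) = 3.352  (PAX2)
log2(395.5/261.0) = 0.600  (AKT4)
log2(0.319/4.992) = -3.968  (PIK9)
log2(415.4/84.81) = 2.292  (IRF12)
log2(109.3/123.3) = -0.174  (CXCL7)
The largest magnitude belongs to PIK9.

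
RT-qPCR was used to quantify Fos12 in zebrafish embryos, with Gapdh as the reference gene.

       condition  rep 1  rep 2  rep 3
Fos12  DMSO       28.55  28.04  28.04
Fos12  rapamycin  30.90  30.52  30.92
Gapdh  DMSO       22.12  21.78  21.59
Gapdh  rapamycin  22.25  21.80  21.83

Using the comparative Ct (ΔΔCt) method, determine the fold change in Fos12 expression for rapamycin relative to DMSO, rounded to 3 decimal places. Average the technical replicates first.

0.184

Mean Ct: Fos12 DMSO 28.210; Fos12 rapamycin 30.780; Gapdh DMSO 21.830; Gapdh rapamycin 21.960
ΔCt(DMSO) = 28.210 − 21.830 = 6.380
ΔCt(rapamycin) = 30.780 − 21.960 = 8.820
ΔΔCt = 8.820 − 6.380 = 2.440
Fold change = 2^(−2.440) = 0.1843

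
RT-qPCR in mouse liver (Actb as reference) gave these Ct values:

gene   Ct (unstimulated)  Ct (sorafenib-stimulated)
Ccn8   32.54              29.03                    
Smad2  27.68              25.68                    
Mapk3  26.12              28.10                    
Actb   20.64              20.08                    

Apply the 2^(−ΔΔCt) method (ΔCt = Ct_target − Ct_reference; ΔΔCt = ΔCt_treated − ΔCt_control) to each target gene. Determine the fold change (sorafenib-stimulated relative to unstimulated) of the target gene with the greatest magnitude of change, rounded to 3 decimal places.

Ccn8: ΔΔCt = (29.03−20.08) − (32.54−20.64) = 8.95 − 11.90 = -2.95; fold change = 2^2.95 = 7.727
Smad2: ΔΔCt = (25.68−20.08) − (27.68−20.64) = 5.60 − 7.04 = -1.44; fold change = 2^1.44 = 2.713
Mapk3: ΔΔCt = (28.10−20.08) − (26.12−20.64) = 8.02 − 5.48 = 2.54; fold change = 2^-2.54 = 0.172
Ccn8 has the largest |ΔΔCt| = 2.95.

7.727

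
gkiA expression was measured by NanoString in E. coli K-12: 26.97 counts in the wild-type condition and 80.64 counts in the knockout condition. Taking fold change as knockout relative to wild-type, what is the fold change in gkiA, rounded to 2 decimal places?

2.99

Fold change = 80.64 / 26.97 = 2.990
gkiA is upregulated.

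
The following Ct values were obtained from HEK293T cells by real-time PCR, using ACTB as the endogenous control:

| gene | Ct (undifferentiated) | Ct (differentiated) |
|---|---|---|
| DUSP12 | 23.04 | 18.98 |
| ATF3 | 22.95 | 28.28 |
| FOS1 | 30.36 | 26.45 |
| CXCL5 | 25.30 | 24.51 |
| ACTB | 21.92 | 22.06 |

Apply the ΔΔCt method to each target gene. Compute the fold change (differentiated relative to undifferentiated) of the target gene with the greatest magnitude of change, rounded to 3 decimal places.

DUSP12: ΔΔCt = (18.98−22.06) − (23.04−21.92) = -3.08 − 1.12 = -4.20; fold change = 2^4.20 = 18.379
ATF3: ΔΔCt = (28.28−22.06) − (22.95−21.92) = 6.22 − 1.03 = 5.19; fold change = 2^-5.19 = 0.027
FOS1: ΔΔCt = (26.45−22.06) − (30.36−21.92) = 4.39 − 8.44 = -4.05; fold change = 2^4.05 = 16.564
CXCL5: ΔΔCt = (24.51−22.06) − (25.30−21.92) = 2.45 − 3.38 = -0.93; fold change = 2^0.93 = 1.905
ATF3 has the largest |ΔΔCt| = 5.19.

0.027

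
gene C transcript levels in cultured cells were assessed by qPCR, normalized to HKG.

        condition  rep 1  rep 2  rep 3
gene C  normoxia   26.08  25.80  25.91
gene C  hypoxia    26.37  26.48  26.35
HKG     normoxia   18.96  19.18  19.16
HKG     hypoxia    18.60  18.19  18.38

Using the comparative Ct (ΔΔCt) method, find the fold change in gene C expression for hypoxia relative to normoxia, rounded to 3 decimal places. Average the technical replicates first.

0.441

Mean Ct: gene C normoxia 25.930; gene C hypoxia 26.400; HKG normoxia 19.100; HKG hypoxia 18.390
ΔCt(normoxia) = 25.930 − 19.100 = 6.830
ΔCt(hypoxia) = 26.400 − 18.390 = 8.010
ΔΔCt = 8.010 − 6.830 = 1.180
Fold change = 2^(−1.180) = 0.4414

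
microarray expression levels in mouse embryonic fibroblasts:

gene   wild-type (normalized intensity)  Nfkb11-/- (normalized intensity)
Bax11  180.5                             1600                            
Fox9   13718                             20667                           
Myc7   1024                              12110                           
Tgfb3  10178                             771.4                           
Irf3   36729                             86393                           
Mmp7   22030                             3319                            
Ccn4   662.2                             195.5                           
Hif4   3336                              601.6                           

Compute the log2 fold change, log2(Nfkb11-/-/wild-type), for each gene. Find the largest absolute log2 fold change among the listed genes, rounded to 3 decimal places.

log2(1600/180.5) = 3.148  (Bax11)
log2(20667/13718) = 0.591  (Fox9)
log2(12110/1024) = 3.564  (Myc7)
log2(771.4/10178) = -3.722  (Tgfb3)
log2(86393/36729) = 1.234  (Irf3)
log2(3319/22030) = -2.731  (Mmp7)
log2(195.5/662.2) = -1.760  (Ccn4)
log2(601.6/3336) = -2.471  (Hif4)
The largest magnitude belongs to Tgfb3.

3.722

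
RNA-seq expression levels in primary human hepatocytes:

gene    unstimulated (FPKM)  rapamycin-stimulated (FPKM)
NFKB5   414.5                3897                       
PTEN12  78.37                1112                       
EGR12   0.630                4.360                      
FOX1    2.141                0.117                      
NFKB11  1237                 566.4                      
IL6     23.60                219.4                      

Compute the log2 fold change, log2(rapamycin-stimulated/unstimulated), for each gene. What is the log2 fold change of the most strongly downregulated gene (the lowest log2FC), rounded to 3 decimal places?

log2(3897/414.5) = 3.233  (NFKB5)
log2(1112/78.37) = 3.827  (PTEN12)
log2(4.360/0.630) = 2.791  (EGR12)
log2(0.117/2.141) = -4.194  (FOX1)
log2(566.4/1237) = -1.127  (NFKB11)
log2(219.4/23.60) = 3.217  (IL6)
FOX1 is most strongly downregulated.

-4.194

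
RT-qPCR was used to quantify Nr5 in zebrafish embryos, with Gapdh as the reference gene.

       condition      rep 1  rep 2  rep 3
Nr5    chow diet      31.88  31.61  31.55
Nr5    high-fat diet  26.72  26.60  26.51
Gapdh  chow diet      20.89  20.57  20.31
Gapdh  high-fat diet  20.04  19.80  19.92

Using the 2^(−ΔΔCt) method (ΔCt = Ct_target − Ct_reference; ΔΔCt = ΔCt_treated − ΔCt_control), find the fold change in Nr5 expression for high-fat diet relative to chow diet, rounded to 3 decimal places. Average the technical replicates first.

Mean Ct: Nr5 chow diet 31.680; Nr5 high-fat diet 26.610; Gapdh chow diet 20.590; Gapdh high-fat diet 19.920
ΔCt(chow diet) = 31.680 − 20.590 = 11.090
ΔCt(high-fat diet) = 26.610 − 19.920 = 6.690
ΔΔCt = 6.690 − 11.090 = -4.400
Fold change = 2^(−(-4.400)) = 2^4.400 = 21.1121

21.112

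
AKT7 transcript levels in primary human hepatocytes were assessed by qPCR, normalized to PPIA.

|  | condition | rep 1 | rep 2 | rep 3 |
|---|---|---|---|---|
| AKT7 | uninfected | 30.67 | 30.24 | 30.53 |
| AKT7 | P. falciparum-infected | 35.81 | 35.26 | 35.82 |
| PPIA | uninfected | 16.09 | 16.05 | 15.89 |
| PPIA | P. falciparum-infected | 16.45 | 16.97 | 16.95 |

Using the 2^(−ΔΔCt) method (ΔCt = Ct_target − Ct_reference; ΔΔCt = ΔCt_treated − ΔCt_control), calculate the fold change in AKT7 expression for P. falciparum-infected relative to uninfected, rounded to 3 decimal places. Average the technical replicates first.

0.048

Mean Ct: AKT7 uninfected 30.480; AKT7 P. falciparum-infected 35.630; PPIA uninfected 16.010; PPIA P. falciparum-infected 16.790
ΔCt(uninfected) = 30.480 − 16.010 = 14.470
ΔCt(P. falciparum-infected) = 35.630 − 16.790 = 18.840
ΔΔCt = 18.840 − 14.470 = 4.370
Fold change = 2^(−4.370) = 0.0484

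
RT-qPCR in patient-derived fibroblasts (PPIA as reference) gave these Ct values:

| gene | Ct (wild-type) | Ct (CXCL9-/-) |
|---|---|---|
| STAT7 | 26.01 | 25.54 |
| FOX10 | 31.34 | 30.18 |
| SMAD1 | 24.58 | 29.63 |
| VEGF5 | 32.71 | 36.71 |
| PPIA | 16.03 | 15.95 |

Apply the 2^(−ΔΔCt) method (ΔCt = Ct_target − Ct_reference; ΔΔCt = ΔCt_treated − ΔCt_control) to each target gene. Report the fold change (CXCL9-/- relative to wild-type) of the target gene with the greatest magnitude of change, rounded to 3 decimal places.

STAT7: ΔΔCt = (25.54−15.95) − (26.01−16.03) = 9.59 − 9.98 = -0.39; fold change = 2^0.39 = 1.310
FOX10: ΔΔCt = (30.18−15.95) − (31.34−16.03) = 14.23 − 15.31 = -1.08; fold change = 2^1.08 = 2.114
SMAD1: ΔΔCt = (29.63−15.95) − (24.58−16.03) = 13.68 − 8.55 = 5.13; fold change = 2^-5.13 = 0.029
VEGF5: ΔΔCt = (36.71−15.95) − (32.71−16.03) = 20.76 − 16.68 = 4.08; fold change = 2^-4.08 = 0.059
SMAD1 has the largest |ΔΔCt| = 5.13.

0.029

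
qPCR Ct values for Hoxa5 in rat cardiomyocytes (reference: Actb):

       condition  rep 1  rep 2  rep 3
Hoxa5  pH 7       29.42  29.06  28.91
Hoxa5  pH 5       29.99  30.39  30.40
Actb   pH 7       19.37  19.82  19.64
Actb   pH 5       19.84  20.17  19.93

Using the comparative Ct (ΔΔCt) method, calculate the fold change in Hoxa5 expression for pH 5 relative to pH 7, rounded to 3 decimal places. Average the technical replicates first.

0.590

Mean Ct: Hoxa5 pH 7 29.130; Hoxa5 pH 5 30.260; Actb pH 7 19.610; Actb pH 5 19.980
ΔCt(pH 7) = 29.130 − 19.610 = 9.520
ΔCt(pH 5) = 30.260 − 19.980 = 10.280
ΔΔCt = 10.280 − 9.520 = 0.760
Fold change = 2^(−0.760) = 0.5905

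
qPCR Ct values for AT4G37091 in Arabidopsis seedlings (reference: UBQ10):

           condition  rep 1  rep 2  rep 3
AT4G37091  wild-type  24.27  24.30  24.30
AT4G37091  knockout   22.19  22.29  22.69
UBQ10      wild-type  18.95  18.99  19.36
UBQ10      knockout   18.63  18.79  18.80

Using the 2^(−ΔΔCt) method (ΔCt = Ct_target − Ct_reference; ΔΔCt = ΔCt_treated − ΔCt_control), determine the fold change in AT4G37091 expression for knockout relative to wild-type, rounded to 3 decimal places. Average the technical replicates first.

Mean Ct: AT4G37091 wild-type 24.290; AT4G37091 knockout 22.390; UBQ10 wild-type 19.100; UBQ10 knockout 18.740
ΔCt(wild-type) = 24.290 − 19.100 = 5.190
ΔCt(knockout) = 22.390 − 18.740 = 3.650
ΔΔCt = 3.650 − 5.190 = -1.540
Fold change = 2^(−(-1.540)) = 2^1.540 = 2.9079

2.908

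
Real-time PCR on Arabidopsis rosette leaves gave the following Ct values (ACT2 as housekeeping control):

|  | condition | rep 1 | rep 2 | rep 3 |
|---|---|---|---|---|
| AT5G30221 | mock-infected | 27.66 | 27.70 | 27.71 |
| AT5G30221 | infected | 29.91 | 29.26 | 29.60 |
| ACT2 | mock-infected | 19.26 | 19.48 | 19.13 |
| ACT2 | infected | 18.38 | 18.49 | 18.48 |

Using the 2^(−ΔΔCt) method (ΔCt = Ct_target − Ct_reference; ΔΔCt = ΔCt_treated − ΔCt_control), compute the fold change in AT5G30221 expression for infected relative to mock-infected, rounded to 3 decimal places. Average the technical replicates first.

Mean Ct: AT5G30221 mock-infected 27.690; AT5G30221 infected 29.590; ACT2 mock-infected 19.290; ACT2 infected 18.450
ΔCt(mock-infected) = 27.690 − 19.290 = 8.400
ΔCt(infected) = 29.590 − 18.450 = 11.140
ΔΔCt = 11.140 − 8.400 = 2.740
Fold change = 2^(−2.740) = 0.1497

0.150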